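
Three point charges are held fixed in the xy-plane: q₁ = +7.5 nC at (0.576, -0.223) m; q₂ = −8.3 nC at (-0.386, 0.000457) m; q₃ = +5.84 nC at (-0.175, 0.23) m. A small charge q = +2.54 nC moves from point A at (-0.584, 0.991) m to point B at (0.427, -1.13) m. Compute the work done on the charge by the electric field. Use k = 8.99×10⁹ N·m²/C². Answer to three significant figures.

The work done by the electric force is W_field = −ΔU = −q(V_B − V_A) = q(V_A − V_B).
At A: distances to the source charges are 1.68 m, 1.01 m, 0.864 m; V_A = Σ kqᵢ/rᵢ = 27.1 V.
At B: distances to the source charges are 0.919 m, 1.39 m, 1.49 m; V_B = Σ kqᵢ/rᵢ = 55.1 V.
ΔV = V_B − V_A = 28.0 V.
W_field = −qΔV = −(2.54×10⁻⁹ C)(28.0 V) = -7.12×10⁻⁸ J.

-7.12×10⁻⁸ J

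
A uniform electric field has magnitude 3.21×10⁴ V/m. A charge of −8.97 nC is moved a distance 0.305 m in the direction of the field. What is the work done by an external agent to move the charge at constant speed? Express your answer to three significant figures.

8.78×10⁻⁵ J

The potential change for a displacement 0.305 m in the direction of the field is ΔV = −Ed = -9790 V.
W_ext = qΔV = 8.78×10⁻⁵ J.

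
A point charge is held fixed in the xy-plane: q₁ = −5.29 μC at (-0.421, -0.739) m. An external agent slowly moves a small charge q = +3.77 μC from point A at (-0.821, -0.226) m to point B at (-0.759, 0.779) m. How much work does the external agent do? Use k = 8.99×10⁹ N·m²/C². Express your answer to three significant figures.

0.160 J

For quasistatic motion the external work equals the change in potential energy: W_ext = qΔV = q(V_B − V_A).
At A: distance to the source charge is 0.651 m; V_A = kq₁/r = -7.31×10⁴ V.
At B: distance to the source charge is 1.56 m; V_B = kq₁/r = -3.06×10⁴ V.
ΔV = V_B − V_A = 4.25×10⁴ V.
W_ext = qΔV = (3.77×10⁻⁶ C)(4.25×10⁴ V) = 0.160 J.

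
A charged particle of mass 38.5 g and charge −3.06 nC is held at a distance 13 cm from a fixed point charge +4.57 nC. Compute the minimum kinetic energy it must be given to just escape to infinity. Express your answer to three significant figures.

9.67×10⁻⁷ J

To just escape, total mechanical energy must reach zero at infinity: ½mv²_min + U = 0, so ½mv²_min = −U = |kQq|/r.
|U| = |kQq|/r = (8.99×10⁹ N·m²/C²)(4.57×10⁻⁹)(3.06×10⁻⁹)/(0.130) = 9.67×10⁻⁷ J.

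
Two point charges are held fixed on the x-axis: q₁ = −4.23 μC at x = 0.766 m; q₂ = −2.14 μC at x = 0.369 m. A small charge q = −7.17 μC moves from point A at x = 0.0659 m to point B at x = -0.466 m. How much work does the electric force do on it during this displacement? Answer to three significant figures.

0.458 J

The work done by the electric force is W_field = −ΔU = −q(V_B − V_A) = q(V_A − V_B).
At A: distances to the source charges are 0.700 m, 0.303 m; V_A = Σ kqᵢ/rᵢ = -1.18×10⁵ V.
At B: distances to the source charges are 1.23 m, 0.835 m; V_B = Σ kqᵢ/rᵢ = -5.39×10⁴ V.
ΔV = V_B − V_A = 6.39×10⁴ V.
W_field = −qΔV = −(-7.17×10⁻⁶ C)(6.39×10⁴ V) = 0.458 J.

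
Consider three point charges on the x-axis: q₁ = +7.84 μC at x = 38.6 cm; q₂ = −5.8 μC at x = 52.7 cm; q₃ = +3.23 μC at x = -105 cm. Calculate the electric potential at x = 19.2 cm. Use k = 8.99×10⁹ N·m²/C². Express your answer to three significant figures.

The total potential is the scalar sum of each charge's contribution, V = Σ kqᵢ/rᵢ.
Distances from the field point to each charge: r₁ = 0.194 m, r₂ = 0.335 m, r₃ = 1.24 m.
V = k[(7.84×10⁻⁶)/(0.194) + (-5.80×10⁻⁶)/(0.335) + (3.23×10⁻⁶)/(1.24)] = 2.31×10⁵ V.

2.31×10⁵ V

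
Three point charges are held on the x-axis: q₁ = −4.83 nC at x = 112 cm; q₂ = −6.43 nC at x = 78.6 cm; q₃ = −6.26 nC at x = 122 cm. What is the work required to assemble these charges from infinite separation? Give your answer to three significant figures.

The assembly work is the sum of pairwise potential energies, U = Σ_{i<j} kqᵢqⱼ/rᵢⱼ.
Pair separations: r₁₂ = 0.334 m, r₁₃ = 0.100 m, r₂₃ = 0.434 m.
U = (8.36×10⁻⁷) + (2.72×10⁻⁶) + (8.34×10⁻⁷) = 4.39×10⁻⁶ J.

4.39×10⁻⁶ J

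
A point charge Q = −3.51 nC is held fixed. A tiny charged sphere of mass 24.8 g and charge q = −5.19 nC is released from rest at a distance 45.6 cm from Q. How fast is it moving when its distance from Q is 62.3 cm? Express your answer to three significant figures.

2.79×10⁻³ m/s

Only the electrostatic force acts, so mechanical energy is conserved: ½mv² = U₁ − U₂ = kQq(1/r₁ − 1/r₂).
U₁ − U₂ = (8.99×10⁹ N·m²/C²)(-3.51×10⁻⁹ C)(-5.19×10⁻⁹ C)(1/0.456 − 1/0.623) = 9.63×10⁻⁸ J.
v = √(2·9.63×10⁻⁸/0.0248) = 2.79×10⁻³ m/s.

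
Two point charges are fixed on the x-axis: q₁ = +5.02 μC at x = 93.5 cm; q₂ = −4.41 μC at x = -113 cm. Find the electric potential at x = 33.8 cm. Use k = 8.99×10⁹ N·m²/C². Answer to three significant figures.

4.86×10⁴ V

The total potential is the scalar sum of each charge's contribution, V = Σ kqᵢ/rᵢ.
Distances from the field point to each charge: r₁ = 0.597 m, r₂ = 1.47 m.
V = k[(5.02×10⁻⁶)/(0.597) + (-4.41×10⁻⁶)/(1.47)] = 4.86×10⁴ V.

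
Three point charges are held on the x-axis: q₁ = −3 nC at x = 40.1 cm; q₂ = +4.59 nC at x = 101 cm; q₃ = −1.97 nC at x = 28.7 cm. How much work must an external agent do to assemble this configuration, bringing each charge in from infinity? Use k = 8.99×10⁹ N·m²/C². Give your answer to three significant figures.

1.50×10⁻⁷ J

The assembly work is the sum of pairwise potential energies, U = Σ_{i<j} kqᵢqⱼ/rᵢⱼ.
Pair separations: r₁₂ = 0.609 m, r₁₃ = 0.114 m, r₂₃ = 0.723 m.
U = (-2.03×10⁻⁷) + (4.66×10⁻⁷) + (-1.12×10⁻⁷) = 1.50×10⁻⁷ J.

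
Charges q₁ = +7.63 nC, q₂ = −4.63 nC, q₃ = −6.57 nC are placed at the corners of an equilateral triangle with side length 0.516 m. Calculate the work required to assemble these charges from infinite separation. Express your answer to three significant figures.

-9.59×10⁻⁷ J

The work to assemble the configuration equals its total potential energy, U = Σ kqᵢqⱼ/rᵢⱼ over all pairs.
All three pair separations equal the side length, 0.516 m.
U = (-6.15×10⁻⁷) + (-8.73×10⁻⁷) + (5.30×10⁻⁷) = -9.59×10⁻⁷ J.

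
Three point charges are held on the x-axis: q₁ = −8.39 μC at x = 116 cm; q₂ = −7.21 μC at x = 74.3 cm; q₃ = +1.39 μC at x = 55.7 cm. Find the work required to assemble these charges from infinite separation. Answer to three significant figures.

The assembly work is the sum of pairwise potential energies, U = Σ_{i<j} kqᵢqⱼ/rᵢⱼ.
Pair separations: r₁₂ = 0.417 m, r₁₃ = 0.603 m, r₂₃ = 0.186 m.
U = (1.30) + (-0.174) + (-0.484) = 0.646 J.

0.646 J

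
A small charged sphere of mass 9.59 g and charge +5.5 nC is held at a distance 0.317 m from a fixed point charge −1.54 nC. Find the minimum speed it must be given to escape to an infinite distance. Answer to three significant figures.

To just escape, total mechanical energy must reach zero at infinity: ½mv²_min + U = 0, so ½mv²_min = −U = |kQq|/r.
|U| = |kQq|/r = (8.99×10⁹ N·m²/C²)(1.54×10⁻⁹)(5.50×10⁻⁹)/(0.317) = 2.40×10⁻⁷ J.
v_min = √(2|U|/m) = √(2·2.40×10⁻⁷/9.59×10⁻³) = 7.08×10⁻³ m/s.

7.08×10⁻³ m/s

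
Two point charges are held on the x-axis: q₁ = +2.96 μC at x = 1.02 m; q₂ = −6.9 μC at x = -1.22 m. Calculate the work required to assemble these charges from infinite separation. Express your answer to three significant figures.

The assembly work is the sum of pairwise potential energies, U = Σ_{i<j} kqᵢqⱼ/rᵢⱼ.
Pair separations: r₁₂ = 2.24 m.
U = (-0.0820) = -0.0820 J.

-0.0820 J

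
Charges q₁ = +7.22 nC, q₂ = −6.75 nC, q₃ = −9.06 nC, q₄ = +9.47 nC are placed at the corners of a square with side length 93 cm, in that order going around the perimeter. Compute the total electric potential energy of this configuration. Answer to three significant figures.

The work to assemble the configuration equals its total potential energy, U = Σ kqᵢqⱼ/rᵢⱼ over all pairs.
The four side pairs have separation 0.930 m and the two diagonal pairs 1.32 m.
Summing all 6 pair terms gives U = -9.32×10⁻⁷ J.

-9.32×10⁻⁷ J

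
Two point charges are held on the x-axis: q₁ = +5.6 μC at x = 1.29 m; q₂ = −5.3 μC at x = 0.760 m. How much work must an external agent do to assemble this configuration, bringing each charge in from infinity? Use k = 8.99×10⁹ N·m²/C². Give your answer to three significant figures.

-0.503 J

The assembly work is the sum of pairwise potential energies, U = Σ_{i<j} kqᵢqⱼ/rᵢⱼ.
Pair separations: r₁₂ = 0.530 m.
U = (-0.503) = -0.503 J.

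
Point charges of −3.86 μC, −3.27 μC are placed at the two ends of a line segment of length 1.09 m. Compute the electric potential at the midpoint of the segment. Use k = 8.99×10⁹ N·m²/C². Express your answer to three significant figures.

-1.18×10⁵ V

The total potential is the scalar sum of each charge's contribution, V = Σ kqᵢ/rᵢ.
Each charge is 0.545 m from the midpoint.
V = k[(-3.86×10⁻⁶)/(0.545) + (-3.27×10⁻⁶)/(0.545)] = -1.18×10⁵ V.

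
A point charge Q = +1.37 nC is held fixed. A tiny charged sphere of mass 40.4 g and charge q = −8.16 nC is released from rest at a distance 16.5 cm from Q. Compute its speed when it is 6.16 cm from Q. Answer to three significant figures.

7.11×10⁻³ m/s

Only the electrostatic force acts, so mechanical energy is conserved: ½mv² = U₁ − U₂ = kQq(1/r₁ − 1/r₂).
U₁ − U₂ = (8.99×10⁹ N·m²/C²)(1.37×10⁻⁹ C)(-8.16×10⁻⁹ C)(1/0.165 − 1/0.0616) = 1.02×10⁻⁶ J.
v = √(2·1.02×10⁻⁶/0.0404) = 7.11×10⁻³ m/s.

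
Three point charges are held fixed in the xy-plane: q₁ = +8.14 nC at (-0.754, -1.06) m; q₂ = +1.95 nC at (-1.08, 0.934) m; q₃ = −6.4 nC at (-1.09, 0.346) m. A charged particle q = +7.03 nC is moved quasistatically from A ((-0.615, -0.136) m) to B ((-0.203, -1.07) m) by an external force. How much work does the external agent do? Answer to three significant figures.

For quasistatic motion the external work equals the change in potential energy: W_ext = qΔV = q(V_B − V_A).
At A: distances to the source charges are 0.934 m, 1.17 m, 0.677 m; V_A = Σ kqᵢ/rᵢ = 8.32 V.
At B: distances to the source charges are 0.551 m, 2.19 m, 1.67 m; V_B = Σ kqᵢ/rᵢ = 106 V.
ΔV = V_B − V_A = 98.0 V.
W_ext = qΔV = (7.03×10⁻⁹ C)(98.0 V) = 6.89×10⁻⁷ J.

6.89×10⁻⁷ J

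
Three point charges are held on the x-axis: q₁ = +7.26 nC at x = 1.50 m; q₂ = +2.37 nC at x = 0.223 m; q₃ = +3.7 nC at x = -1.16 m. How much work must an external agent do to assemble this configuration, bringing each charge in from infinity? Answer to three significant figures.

The work to assemble the configuration equals its total potential energy, U = Σ kqᵢqⱼ/rᵢⱼ over all pairs.
Pair separations: r₁₂ = 1.28 m, r₁₃ = 2.66 m, r₂₃ = 1.38 m.
U = (1.21×10⁻⁷) + (9.08×10⁻⁸) + (5.70×10⁻⁸) = 2.69×10⁻⁷ J.

2.69×10⁻⁷ J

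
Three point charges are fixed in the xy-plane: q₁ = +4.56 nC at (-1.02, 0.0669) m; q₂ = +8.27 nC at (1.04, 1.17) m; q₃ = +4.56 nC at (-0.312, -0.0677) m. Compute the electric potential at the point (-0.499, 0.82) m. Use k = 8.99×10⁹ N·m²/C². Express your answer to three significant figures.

137 V

Electric potential is a scalar, so the contributions from each charge add algebraically: V = Σ kqᵢ/rᵢ.
Distances from the field point to each charge: r₁ = 0.916 m, r₂ = 1.58 m, r₃ = 0.907 m.
V = k[(4.56×10⁻⁹)/(0.916) + (8.27×10⁻⁹)/(1.58) + (4.56×10⁻⁹)/(0.907)] = 137 V.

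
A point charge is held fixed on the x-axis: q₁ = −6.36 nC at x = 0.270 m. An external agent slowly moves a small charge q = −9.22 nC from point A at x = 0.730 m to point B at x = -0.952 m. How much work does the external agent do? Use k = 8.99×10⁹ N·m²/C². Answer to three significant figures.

For quasistatic motion the external work equals the change in potential energy: W_ext = qΔV = q(V_B − V_A).
At A: distance to the source charge is 0.460 m; V_A = kq₁/r = -124 V.
At B: distance to the source charge is 1.22 m; V_B = kq₁/r = -46.8 V.
ΔV = V_B − V_A = 77.5 V.
W_ext = qΔV = (-9.22×10⁻⁹ C)(77.5 V) = -7.15×10⁻⁷ J.

-7.15×10⁻⁷ J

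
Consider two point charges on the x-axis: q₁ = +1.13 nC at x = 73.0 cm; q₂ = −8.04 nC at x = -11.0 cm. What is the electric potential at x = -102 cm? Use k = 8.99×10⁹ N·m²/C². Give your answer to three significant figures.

-73.6 V

The total potential is the scalar sum of each charge's contribution, V = Σ kqᵢ/rᵢ.
Distances from the field point to each charge: r₁ = 1.75 m, r₂ = 0.910 m.
V = k[(1.13×10⁻⁹)/(1.75) + (-8.04×10⁻⁹)/(0.910)] = -73.6 V.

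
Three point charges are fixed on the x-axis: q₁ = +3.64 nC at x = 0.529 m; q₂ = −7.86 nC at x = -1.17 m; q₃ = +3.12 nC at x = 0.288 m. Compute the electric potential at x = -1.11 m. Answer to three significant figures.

-1140 V

The total potential is the scalar sum of each charge's contribution, V = Σ kqᵢ/rᵢ.
Distances from the field point to each charge: r₁ = 1.64 m, r₂ = 0.0600 m, r₃ = 1.40 m.
V = k[(3.64×10⁻⁹)/(1.64) + (-7.86×10⁻⁹)/(0.0600) + (3.12×10⁻⁹)/(1.40)] = -1140 V.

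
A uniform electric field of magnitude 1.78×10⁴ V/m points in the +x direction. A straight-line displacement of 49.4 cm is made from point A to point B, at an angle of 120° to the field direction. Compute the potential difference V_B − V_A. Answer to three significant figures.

Only the component of displacement along E changes the potential: ΔV = −E·d·cosθ.
ΔV = −(1.78×10⁴ V/m)(0.494 m)cos120° = 4400 V.

4400 V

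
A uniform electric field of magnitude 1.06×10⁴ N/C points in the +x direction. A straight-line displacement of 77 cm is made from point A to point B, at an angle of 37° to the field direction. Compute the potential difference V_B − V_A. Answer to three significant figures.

-6520 V

Only the component of displacement along E changes the potential: ΔV = −E·d·cosθ.
ΔV = −(1.06×10⁴ V/m)(0.770 m)cos37° = -6520 V.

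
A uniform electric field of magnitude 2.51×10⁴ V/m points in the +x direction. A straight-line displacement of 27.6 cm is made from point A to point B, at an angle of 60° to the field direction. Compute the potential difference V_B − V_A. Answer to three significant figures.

Only the component of displacement along E changes the potential: ΔV = −E·d·cosθ.
ΔV = −(2.51×10⁴ V/m)(0.276 m)cos60° = -3460 V.

-3460 V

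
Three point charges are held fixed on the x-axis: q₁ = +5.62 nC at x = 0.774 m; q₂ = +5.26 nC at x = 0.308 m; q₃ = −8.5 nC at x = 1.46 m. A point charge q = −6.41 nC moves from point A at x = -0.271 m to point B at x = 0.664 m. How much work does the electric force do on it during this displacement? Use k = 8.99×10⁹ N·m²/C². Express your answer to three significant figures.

2.63×10⁻⁶ J

The work done by the electric force is W_field = −ΔU = −q(V_B − V_A) = q(V_A − V_B).
At A: distances to the source charges are 1.04 m, 0.579 m, 1.73 m; V_A = Σ kqᵢ/rᵢ = 85.9 V.
At B: distances to the source charges are 0.110 m, 0.356 m, 0.796 m; V_B = Σ kqᵢ/rᵢ = 496 V.
ΔV = V_B − V_A = 410 V.
W_field = −qΔV = −(-6.41×10⁻⁹ C)(410 V) = 2.63×10⁻⁶ J.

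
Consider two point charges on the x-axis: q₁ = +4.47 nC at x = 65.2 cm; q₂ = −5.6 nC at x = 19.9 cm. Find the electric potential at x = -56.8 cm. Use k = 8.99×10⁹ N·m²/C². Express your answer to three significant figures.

Electric potential is a scalar, so the contributions from each charge add algebraically: V = Σ kqᵢ/rᵢ.
Distances from the field point to each charge: r₁ = 1.22 m, r₂ = 0.767 m.
V = k[(4.47×10⁻⁹)/(1.22) + (-5.60×10⁻⁹)/(0.767)] = -32.7 V.

-32.7 V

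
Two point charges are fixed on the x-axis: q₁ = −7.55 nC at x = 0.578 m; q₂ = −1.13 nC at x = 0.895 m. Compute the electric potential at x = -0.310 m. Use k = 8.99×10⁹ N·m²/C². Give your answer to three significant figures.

-84.9 V

Electric potential is a scalar, so the contributions from each charge add algebraically: V = Σ kqᵢ/rᵢ.
Distances from the field point to each charge: r₁ = 0.888 m, r₂ = 1.21 m.
V = k[(-7.55×10⁻⁹)/(0.888) + (-1.13×10⁻⁹)/(1.21)] = -84.9 V.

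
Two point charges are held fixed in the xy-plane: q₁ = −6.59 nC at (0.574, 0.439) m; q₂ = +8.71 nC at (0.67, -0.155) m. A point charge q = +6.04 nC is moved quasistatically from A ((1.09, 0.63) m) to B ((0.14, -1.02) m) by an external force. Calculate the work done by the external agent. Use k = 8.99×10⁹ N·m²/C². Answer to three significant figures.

3.50×10⁻⁷ J

For quasistatic motion the external work equals the change in potential energy: W_ext = qΔV = q(V_B − V_A).
At A: distances to the source charges are 0.550 m, 0.890 m; V_A = Σ kqᵢ/rᵢ = -19.7 V.
At B: distances to the source charges are 1.52 m, 1.01 m; V_B = Σ kqᵢ/rᵢ = 38.3 V.
ΔV = V_B − V_A = 58.0 V.
W_ext = qΔV = (6.04×10⁻⁹ C)(58.0 V) = 3.50×10⁻⁷ J.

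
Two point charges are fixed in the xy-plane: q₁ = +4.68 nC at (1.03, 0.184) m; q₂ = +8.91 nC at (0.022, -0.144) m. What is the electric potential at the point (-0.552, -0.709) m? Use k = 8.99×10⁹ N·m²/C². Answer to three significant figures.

Electric potential is a scalar, so the contributions from each charge add algebraically: V = Σ kqᵢ/rᵢ.
Distances from the field point to each charge: r₁ = 1.82 m, r₂ = 0.805 m.
V = k[(4.68×10⁻⁹)/(1.82) + (8.91×10⁻⁹)/(0.805)] = 123 V.

123 V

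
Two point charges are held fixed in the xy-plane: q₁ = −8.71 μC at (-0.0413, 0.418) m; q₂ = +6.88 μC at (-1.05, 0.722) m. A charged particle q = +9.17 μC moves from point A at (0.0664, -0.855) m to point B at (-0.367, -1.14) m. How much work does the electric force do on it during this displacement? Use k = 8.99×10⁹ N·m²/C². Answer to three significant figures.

The work done by the electric force is W_field = −ΔU = −q(V_B − V_A) = q(V_A − V_B).
At A: distances to the source charges are 1.28 m, 1.93 m; V_A = Σ kqᵢ/rᵢ = -2.93×10⁴ V.
At B: distances to the source charges are 1.59 m, 1.98 m; V_B = Σ kqᵢ/rᵢ = -1.80×10⁴ V.
ΔV = V_B − V_A = 1.13×10⁴ V.
W_field = −qΔV = −(9.17×10⁻⁶ C)(1.13×10⁴ V) = -0.103 J.

-0.103 J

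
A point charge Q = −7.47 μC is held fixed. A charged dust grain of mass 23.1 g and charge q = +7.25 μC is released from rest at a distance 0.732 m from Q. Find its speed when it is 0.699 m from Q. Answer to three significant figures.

1.65 m/s

Only the electrostatic force acts, so mechanical energy is conserved: ½mv² = U₁ − U₂ = kQq(1/r₁ − 1/r₂).
U₁ − U₂ = (8.99×10⁹ N·m²/C²)(-7.47×10⁻⁶ C)(7.25×10⁻⁶ C)(1/0.732 − 1/0.699) = 0.0314 J.
v = √(2·0.0314/0.0231) = 1.65 m/s.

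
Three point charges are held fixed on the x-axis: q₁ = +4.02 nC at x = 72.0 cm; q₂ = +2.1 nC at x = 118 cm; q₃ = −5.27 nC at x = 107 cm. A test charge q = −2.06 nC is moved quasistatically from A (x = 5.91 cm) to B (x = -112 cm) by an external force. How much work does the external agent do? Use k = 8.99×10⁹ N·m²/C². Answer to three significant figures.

3.80×10⁻⁸ J

For quasistatic motion the external work equals the change in potential energy: W_ext = qΔV = q(V_B − V_A).
At A: distances to the source charges are 0.661 m, 1.12 m, 1.01 m; V_A = Σ kqᵢ/rᵢ = 24.7 V.
At B: distances to the source charges are 1.84 m, 2.30 m, 2.19 m; V_B = Σ kqᵢ/rᵢ = 6.22 V.
ΔV = V_B − V_A = -18.4 V.
W_ext = qΔV = (-2.06×10⁻⁹ C)(-18.4 V) = 3.80×10⁻⁸ J.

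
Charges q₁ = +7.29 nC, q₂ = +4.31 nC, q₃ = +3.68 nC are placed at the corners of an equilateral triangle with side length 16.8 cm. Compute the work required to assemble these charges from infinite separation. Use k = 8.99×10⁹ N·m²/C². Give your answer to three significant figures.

The work to assemble the configuration equals its total potential energy, U = Σ kqᵢqⱼ/rᵢⱼ over all pairs.
All three pair separations equal the side length, 0.168 m.
U = (1.68×10⁻⁶) + (1.44×10⁻⁶) + (8.49×10⁻⁷) = 3.97×10⁻⁶ J.

3.97×10⁻⁶ J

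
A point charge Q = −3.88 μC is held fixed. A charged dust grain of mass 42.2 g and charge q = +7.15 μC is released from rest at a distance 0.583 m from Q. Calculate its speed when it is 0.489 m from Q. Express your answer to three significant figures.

1.97 m/s

Only the electrostatic force acts, so mechanical energy is conserved: ½mv² = U₁ − U₂ = kQq(1/r₁ − 1/r₂).
U₁ − U₂ = (8.99×10⁹ N·m²/C²)(-3.88×10⁻⁶ C)(7.15×10⁻⁶ C)(1/0.583 − 1/0.489) = 0.0822 J.
v = √(2·0.0822/0.0422) = 1.97 m/s.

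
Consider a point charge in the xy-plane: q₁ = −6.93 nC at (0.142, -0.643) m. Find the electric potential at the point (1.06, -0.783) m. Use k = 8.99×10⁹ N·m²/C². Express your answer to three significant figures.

-67.1 V

The total potential is the scalar sum of each charge's contribution, V = Σ kqᵢ/rᵢ.
Distances from the field point to each charge: r₁ = 0.929 m.
V = k[(-6.93×10⁻⁹)/(0.929)] = -67.1 V.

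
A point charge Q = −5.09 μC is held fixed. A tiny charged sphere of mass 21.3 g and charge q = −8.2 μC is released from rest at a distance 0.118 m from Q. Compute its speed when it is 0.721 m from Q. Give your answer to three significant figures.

Only the electrostatic force acts, so mechanical energy is conserved: ½mv² = U₁ − U₂ = kQq(1/r₁ − 1/r₂).
U₁ − U₂ = (8.99×10⁹ N·m²/C²)(-5.09×10⁻⁶ C)(-8.20×10⁻⁶ C)(1/0.118 − 1/0.721) = 2.66 J.
v = √(2·2.66/0.0213) = 15.8 m/s.

15.8 m/s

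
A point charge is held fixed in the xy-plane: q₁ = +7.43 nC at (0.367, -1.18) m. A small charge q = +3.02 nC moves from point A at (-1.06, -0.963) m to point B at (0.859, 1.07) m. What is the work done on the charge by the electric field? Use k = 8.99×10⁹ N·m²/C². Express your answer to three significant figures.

5.22×10⁻⁸ J

The work done by the electric force is W_field = −ΔU = −q(V_B − V_A) = q(V_A − V_B).
At A: distance to the source charge is 1.44 m; V_A = kq₁/r = 46.3 V.
At B: distance to the source charge is 2.30 m; V_B = kq₁/r = 29.0 V.
ΔV = V_B − V_A = -17.3 V.
W_field = −qΔV = −(3.02×10⁻⁹ C)(-17.3 V) = 5.22×10⁻⁸ J.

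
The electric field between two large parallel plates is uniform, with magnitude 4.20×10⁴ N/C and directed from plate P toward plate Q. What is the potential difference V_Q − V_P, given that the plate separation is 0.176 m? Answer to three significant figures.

In a uniform field, potential decreases in the direction of E: ΔV = −E·d for a displacement d parallel to E.
Going from P to Q is a displacement of 0.176 m along the field, so V_Q − V_P = −Ed = -7390 V.

-7390 V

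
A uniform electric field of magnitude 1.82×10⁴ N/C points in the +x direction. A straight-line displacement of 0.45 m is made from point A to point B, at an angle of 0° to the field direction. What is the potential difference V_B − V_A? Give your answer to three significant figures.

-8190 V

Only the component of displacement along E changes the potential: ΔV = −E·d·cosθ.
ΔV = −(1.82×10⁴ V/m)(0.450 m)cos0° = -8190 V.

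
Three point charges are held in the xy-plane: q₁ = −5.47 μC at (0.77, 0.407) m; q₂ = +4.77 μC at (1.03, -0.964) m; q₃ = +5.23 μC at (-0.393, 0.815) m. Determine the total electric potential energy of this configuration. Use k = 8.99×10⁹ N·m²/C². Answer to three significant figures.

The work to assemble the configuration equals its total potential energy, U = Σ kqᵢqⱼ/rᵢⱼ over all pairs.
Pair separations: r₁₂ = 1.40 m, r₁₃ = 1.23 m, r₂₃ = 2.28 m.
U = (-0.168) + (-0.209) + (0.0984) = -0.278 J.

-0.278 J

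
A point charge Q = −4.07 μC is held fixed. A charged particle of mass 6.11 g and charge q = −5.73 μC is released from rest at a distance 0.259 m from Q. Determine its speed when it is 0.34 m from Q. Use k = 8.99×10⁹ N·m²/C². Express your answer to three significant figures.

7.95 m/s

Only the electrostatic force acts, so mechanical energy is conserved: ½mv² = U₁ − U₂ = kQq(1/r₁ − 1/r₂).
U₁ − U₂ = (8.99×10⁹ N·m²/C²)(-4.07×10⁻⁶ C)(-5.73×10⁻⁶ C)(1/0.259 − 1/0.340) = 0.193 J.
v = √(2·0.193/6.11×10⁻³) = 7.95 m/s.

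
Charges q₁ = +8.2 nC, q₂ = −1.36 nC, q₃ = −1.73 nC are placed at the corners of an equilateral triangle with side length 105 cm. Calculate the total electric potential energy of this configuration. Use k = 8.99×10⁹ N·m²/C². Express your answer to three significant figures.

-1.97×10⁻⁷ J

The work to assemble the configuration equals its total potential energy, U = Σ kqᵢqⱼ/rᵢⱼ over all pairs.
All three pair separations equal the side length, 1.05 m.
U = (-9.55×10⁻⁸) + (-1.21×10⁻⁷) + (2.01×10⁻⁸) = -1.97×10⁻⁷ J.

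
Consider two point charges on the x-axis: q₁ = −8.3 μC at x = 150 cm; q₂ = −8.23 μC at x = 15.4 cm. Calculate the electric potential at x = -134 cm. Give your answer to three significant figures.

-7.58×10⁴ V

Electric potential is a scalar, so the contributions from each charge add algebraically: V = Σ kqᵢ/rᵢ.
Distances from the field point to each charge: r₁ = 2.84 m, r₂ = 1.49 m.
V = k[(-8.30×10⁻⁶)/(2.84) + (-8.23×10⁻⁶)/(1.49)] = -7.58×10⁴ V.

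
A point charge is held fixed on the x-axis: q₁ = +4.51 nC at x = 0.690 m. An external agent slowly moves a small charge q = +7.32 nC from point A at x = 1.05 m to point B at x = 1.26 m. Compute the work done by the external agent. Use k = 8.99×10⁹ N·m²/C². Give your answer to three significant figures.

-3.04×10⁻⁷ J

For quasistatic motion the external work equals the change in potential energy: W_ext = qΔV = q(V_B − V_A).
At A: distance to the source charge is 0.360 m; V_A = kq₁/r = 113 V.
At B: distance to the source charge is 0.570 m; V_B = kq₁/r = 71.1 V.
ΔV = V_B − V_A = -41.5 V.
W_ext = qΔV = (7.32×10⁻⁹ C)(-41.5 V) = -3.04×10⁻⁷ J.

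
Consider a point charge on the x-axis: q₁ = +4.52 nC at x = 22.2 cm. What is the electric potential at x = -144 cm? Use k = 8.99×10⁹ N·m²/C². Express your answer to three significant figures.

The total potential is the scalar sum of each charge's contribution, V = Σ kqᵢ/rᵢ.
V = k[(4.52×10⁻⁹)/(1.66)] = 24.4 V.

24.4 V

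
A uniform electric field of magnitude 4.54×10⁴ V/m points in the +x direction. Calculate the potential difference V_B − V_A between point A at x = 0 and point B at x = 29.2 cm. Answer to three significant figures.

-1.33×10⁴ V

In a uniform field, potential decreases in the direction of E: V_B − V_A = −E·Δx.
V_B − V_A = −(4.54×10⁴ V/m)(0.292 m) = -1.33×10⁴ V.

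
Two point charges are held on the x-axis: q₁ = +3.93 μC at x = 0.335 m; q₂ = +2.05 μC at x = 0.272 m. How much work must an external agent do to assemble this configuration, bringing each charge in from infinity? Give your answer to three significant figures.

1.15 J

The assembly work is the sum of pairwise potential energies, U = Σ_{i<j} kqᵢqⱼ/rᵢⱼ.
Pair separations: r₁₂ = 0.0630 m.
U = (1.15) = 1.15 J.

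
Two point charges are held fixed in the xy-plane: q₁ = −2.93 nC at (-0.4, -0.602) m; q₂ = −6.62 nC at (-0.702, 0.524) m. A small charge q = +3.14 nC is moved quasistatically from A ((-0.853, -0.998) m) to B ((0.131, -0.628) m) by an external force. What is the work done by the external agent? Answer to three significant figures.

-2.74×10⁻⁸ J

For quasistatic motion the external work equals the change in potential energy: W_ext = qΔV = q(V_B − V_A).
At A: distances to the source charges are 0.602 m, 1.53 m; V_A = Σ kqᵢ/rᵢ = -82.7 V.
At B: distances to the source charges are 0.532 m, 1.42 m; V_B = Σ kqᵢ/rᵢ = -91.4 V.
ΔV = V_B − V_A = -8.72 V.
W_ext = qΔV = (3.14×10⁻⁹ C)(-8.72 V) = -2.74×10⁻⁸ J.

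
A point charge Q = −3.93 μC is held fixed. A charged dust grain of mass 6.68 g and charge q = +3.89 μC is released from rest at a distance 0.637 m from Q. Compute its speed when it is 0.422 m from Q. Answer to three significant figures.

Only the electrostatic force acts, so mechanical energy is conserved: ½mv² = U₁ − U₂ = kQq(1/r₁ − 1/r₂).
U₁ − U₂ = (8.99×10⁹ N·m²/C²)(-3.93×10⁻⁶ C)(3.89×10⁻⁶ C)(1/0.637 − 1/0.422) = 0.110 J.
v = √(2·0.110/6.68×10⁻³) = 5.74 m/s.

5.74 m/s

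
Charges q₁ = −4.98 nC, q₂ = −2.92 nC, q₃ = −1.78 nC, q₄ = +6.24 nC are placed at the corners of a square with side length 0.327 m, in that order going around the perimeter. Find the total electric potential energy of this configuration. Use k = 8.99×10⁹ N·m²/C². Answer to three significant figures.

The assembly work is the sum of pairwise potential energies, U = Σ_{i<j} kqᵢqⱼ/rᵢⱼ.
The four side pairs have separation 0.327 m and the two diagonal pairs 0.462 m.
Summing all 6 pair terms gives U = -7.99×10⁻⁷ J.

-7.99×10⁻⁷ J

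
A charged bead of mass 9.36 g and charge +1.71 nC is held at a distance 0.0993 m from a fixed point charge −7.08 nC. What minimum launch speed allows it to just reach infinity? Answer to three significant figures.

To just escape, total mechanical energy must reach zero at infinity: ½mv²_min + U = 0, so ½mv²_min = −U = |kQq|/r.
|U| = |kQq|/r = (8.99×10⁹ N·m²/C²)(7.08×10⁻⁹)(1.71×10⁻⁹)/(0.0993) = 1.10×10⁻⁶ J.
v_min = √(2|U|/m) = √(2·1.10×10⁻⁶/9.36×10⁻³) = 0.0153 m/s.

0.0153 m/s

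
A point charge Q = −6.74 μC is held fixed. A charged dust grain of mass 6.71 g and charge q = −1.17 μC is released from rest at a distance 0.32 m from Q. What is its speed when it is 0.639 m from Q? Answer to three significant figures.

Only the electrostatic force acts, so mechanical energy is conserved: ½mv² = U₁ − U₂ = kQq(1/r₁ − 1/r₂).
U₁ − U₂ = (8.99×10⁹ N·m²/C²)(-6.74×10⁻⁶ C)(-1.17×10⁻⁶ C)(1/0.320 − 1/0.639) = 0.111 J.
v = √(2·0.111/6.71×10⁻³) = 5.74 m/s.

5.74 m/s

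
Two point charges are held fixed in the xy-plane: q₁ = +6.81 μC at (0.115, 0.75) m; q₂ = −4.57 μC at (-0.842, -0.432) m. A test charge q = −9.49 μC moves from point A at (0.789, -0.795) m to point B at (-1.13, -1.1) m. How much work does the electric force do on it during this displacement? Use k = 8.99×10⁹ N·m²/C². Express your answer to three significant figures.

-0.387 J

The work done by the electric force is W_field = −ΔU = −q(V_B − V_A) = q(V_A − V_B).
At A: distances to the source charges are 1.69 m, 1.67 m; V_A = Σ kqᵢ/rᵢ = 1.17×10⁴ V.
At B: distances to the source charges are 2.23 m, 0.727 m; V_B = Σ kqᵢ/rᵢ = -2.90×10⁴ V.
ΔV = V_B − V_A = -4.08×10⁴ V.
W_field = −qΔV = −(-9.49×10⁻⁶ C)(-4.08×10⁴ V) = -0.387 J.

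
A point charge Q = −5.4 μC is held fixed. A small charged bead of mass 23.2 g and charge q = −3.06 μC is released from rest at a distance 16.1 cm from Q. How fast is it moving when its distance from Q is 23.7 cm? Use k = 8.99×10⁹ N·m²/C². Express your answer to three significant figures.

Only the electrostatic force acts, so mechanical energy is conserved: ½mv² = U₁ − U₂ = kQq(1/r₁ − 1/r₂).
U₁ − U₂ = (8.99×10⁹ N·m²/C²)(-5.40×10⁻⁶ C)(-3.06×10⁻⁶ C)(1/0.161 − 1/0.237) = 0.296 J.
v = √(2·0.296/0.0232) = 5.05 m/s.

5.05 m/s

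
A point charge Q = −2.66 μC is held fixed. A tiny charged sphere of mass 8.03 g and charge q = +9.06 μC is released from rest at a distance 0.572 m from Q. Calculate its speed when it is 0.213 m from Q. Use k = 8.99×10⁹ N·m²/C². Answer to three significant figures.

12.6 m/s

Only the electrostatic force acts, so mechanical energy is conserved: ½mv² = U₁ − U₂ = kQq(1/r₁ − 1/r₂).
U₁ − U₂ = (8.99×10⁹ N·m²/C²)(-2.66×10⁻⁶ C)(9.06×10⁻⁶ C)(1/0.572 − 1/0.213) = 0.638 J.
v = √(2·0.638/8.03×10⁻³) = 12.6 m/s.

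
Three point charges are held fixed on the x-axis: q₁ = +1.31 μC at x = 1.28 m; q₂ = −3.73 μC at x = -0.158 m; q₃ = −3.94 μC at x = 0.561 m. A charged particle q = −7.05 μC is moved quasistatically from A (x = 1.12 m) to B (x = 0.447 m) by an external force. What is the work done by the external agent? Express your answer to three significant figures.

For quasistatic motion the external work equals the change in potential energy: W_ext = qΔV = q(V_B − V_A).
At A: distances to the source charges are 0.160 m, 1.28 m, 0.559 m; V_A = Σ kqᵢ/rᵢ = -1.60×10⁴ V.
At B: distances to the source charges are 0.833 m, 0.605 m, 0.114 m; V_B = Σ kqᵢ/rᵢ = -3.52×10⁵ V.
ΔV = V_B − V_A = -3.36×10⁵ V.
W_ext = qΔV = (-7.05×10⁻⁶ C)(-3.36×10⁵ V) = 2.37 J.

2.37 J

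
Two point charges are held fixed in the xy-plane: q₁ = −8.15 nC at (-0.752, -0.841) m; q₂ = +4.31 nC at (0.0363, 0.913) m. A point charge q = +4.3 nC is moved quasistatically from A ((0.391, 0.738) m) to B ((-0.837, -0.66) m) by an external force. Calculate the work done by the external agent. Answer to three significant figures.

-1.74×10⁻⁶ J

For quasistatic motion the external work equals the change in potential energy: W_ext = qΔV = q(V_B − V_A).
At A: distances to the source charges are 1.95 m, 0.396 m; V_A = Σ kqᵢ/rᵢ = 60.4 V.
At B: distances to the source charges are 0.200 m, 1.80 m; V_B = Σ kqᵢ/rᵢ = -345 V.
ΔV = V_B − V_A = -405 V.
W_ext = qΔV = (4.30×10⁻⁹ C)(-405 V) = -1.74×10⁻⁶ J.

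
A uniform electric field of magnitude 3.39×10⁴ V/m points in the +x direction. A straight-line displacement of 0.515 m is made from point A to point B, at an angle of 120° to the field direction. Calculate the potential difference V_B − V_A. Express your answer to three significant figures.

Only the component of displacement along E changes the potential: ΔV = −E·d·cosθ.
ΔV = −(3.39×10⁴ V/m)(0.515 m)cos120° = 8730 V.

8730 V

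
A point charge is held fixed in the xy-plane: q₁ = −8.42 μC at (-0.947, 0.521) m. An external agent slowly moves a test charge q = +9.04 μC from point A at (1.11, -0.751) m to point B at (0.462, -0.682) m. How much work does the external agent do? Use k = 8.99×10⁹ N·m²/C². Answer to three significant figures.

For quasistatic motion the external work equals the change in potential energy: W_ext = qΔV = q(V_B − V_A).
At A: distance to the source charge is 2.42 m; V_A = kq₁/r = -3.13×10⁴ V.
At B: distance to the source charge is 1.85 m; V_B = kq₁/r = -4.09×10⁴ V.
ΔV = V_B − V_A = -9560 V.
W_ext = qΔV = (9.04×10⁻⁶ C)(-9560 V) = -0.0864 J.

-0.0864 J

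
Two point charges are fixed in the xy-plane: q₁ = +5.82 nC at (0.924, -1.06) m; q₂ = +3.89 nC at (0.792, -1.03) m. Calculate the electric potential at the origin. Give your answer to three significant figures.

Electric potential is a scalar, so the contributions from each charge add algebraically: V = Σ kqᵢ/rᵢ.
Distances from the field point to each charge: r₁ = 1.41 m, r₂ = 1.30 m.
V = k[(5.82×10⁻⁹)/(1.41) + (3.89×10⁻⁹)/(1.30)] = 64.1 V.

64.1 V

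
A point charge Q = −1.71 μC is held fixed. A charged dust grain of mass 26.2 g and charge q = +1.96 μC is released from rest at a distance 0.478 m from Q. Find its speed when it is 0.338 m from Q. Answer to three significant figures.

Only the electrostatic force acts, so mechanical energy is conserved: ½mv² = U₁ − U₂ = kQq(1/r₁ − 1/r₂).
U₁ − U₂ = (8.99×10⁹ N·m²/C²)(-1.71×10⁻⁶ C)(1.96×10⁻⁶ C)(1/0.478 − 1/0.338) = 0.0261 J.
v = √(2·0.0261/0.0262) = 1.41 m/s.

1.41 m/s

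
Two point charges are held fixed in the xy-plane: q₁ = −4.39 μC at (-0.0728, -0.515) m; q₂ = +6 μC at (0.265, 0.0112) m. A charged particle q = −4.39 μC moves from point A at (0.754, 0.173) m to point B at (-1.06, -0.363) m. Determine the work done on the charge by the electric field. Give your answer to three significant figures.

The work done by the electric force is W_field = −ΔU = −q(V_B − V_A) = q(V_A − V_B).
At A: distances to the source charges are 1.08 m, 0.515 m; V_A = Σ kqᵢ/rᵢ = 6.80×10⁴ V.
At B: distances to the source charges are 0.999 m, 1.38 m; V_B = Σ kqᵢ/rᵢ = -335 V.
ΔV = V_B − V_A = -6.84×10⁴ V.
W_field = −qΔV = −(-4.39×10⁻⁶ C)(-6.84×10⁴ V) = -0.300 J.

-0.300 J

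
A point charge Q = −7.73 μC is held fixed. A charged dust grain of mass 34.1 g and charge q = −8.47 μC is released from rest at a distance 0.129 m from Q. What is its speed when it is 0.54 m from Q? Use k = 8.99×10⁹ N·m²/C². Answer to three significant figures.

14.3 m/s

Only the electrostatic force acts, so mechanical energy is conserved: ½mv² = U₁ − U₂ = kQq(1/r₁ − 1/r₂).
U₁ − U₂ = (8.99×10⁹ N·m²/C²)(-7.73×10⁻⁶ C)(-8.47×10⁻⁶ C)(1/0.129 − 1/0.540) = 3.47 J.
v = √(2·3.47/0.0341) = 14.3 m/s.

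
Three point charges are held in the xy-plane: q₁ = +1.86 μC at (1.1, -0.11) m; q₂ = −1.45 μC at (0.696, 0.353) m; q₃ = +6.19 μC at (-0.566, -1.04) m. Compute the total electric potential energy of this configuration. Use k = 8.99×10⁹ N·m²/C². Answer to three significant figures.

The assembly work is the sum of pairwise potential energies, U = Σ_{i<j} kqᵢqⱼ/rᵢⱼ.
Pair separations: r₁₂ = 0.614 m, r₁₃ = 1.91 m, r₂₃ = 1.88 m.
U = (-0.0395) + (0.0542) + (-0.0429) = -0.0281 J.

-0.0281 J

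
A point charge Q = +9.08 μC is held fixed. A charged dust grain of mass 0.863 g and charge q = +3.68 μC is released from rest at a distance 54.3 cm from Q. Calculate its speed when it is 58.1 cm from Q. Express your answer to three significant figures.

9.16 m/s

Only the electrostatic force acts, so mechanical energy is conserved: ½mv² = U₁ − U₂ = kQq(1/r₁ − 1/r₂).
U₁ − U₂ = (8.99×10⁹ N·m²/C²)(9.08×10⁻⁶ C)(3.68×10⁻⁶ C)(1/0.543 − 1/0.581) = 0.0362 J.
v = √(2·0.0362/8.63×10⁻⁴) = 9.16 m/s.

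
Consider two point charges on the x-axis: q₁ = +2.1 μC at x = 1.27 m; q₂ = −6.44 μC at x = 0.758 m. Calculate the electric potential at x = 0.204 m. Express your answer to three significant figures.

The total potential is the scalar sum of each charge's contribution, V = Σ kqᵢ/rᵢ.
Distances from the field point to each charge: r₁ = 1.07 m, r₂ = 0.554 m.
V = k[(2.10×10⁻⁶)/(1.07) + (-6.44×10⁻⁶)/(0.554)] = -8.68×10⁴ V.

-8.68×10⁴ V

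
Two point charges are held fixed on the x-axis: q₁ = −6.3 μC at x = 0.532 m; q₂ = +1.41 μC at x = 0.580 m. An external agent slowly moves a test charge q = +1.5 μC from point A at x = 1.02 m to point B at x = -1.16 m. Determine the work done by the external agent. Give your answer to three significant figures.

0.0916 J

For quasistatic motion the external work equals the change in potential energy: W_ext = qΔV = q(V_B − V_A).
At A: distances to the source charges are 0.488 m, 0.440 m; V_A = Σ kqᵢ/rᵢ = -8.73×10⁴ V.
At B: distances to the source charges are 1.69 m, 1.74 m; V_B = Σ kqᵢ/rᵢ = -2.62×10⁴ V.
ΔV = V_B − V_A = 6.11×10⁴ V.
W_ext = qΔV = (1.50×10⁻⁶ C)(6.11×10⁴ V) = 0.0916 J.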